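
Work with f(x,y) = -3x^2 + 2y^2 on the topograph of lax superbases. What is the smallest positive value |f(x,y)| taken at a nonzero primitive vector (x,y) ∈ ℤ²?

descent: ρ → (2,4,-1)  [lands on river]
river: ρ → (-1,4,2)
closes: descent 1, river 2
min |a| on river = 1

1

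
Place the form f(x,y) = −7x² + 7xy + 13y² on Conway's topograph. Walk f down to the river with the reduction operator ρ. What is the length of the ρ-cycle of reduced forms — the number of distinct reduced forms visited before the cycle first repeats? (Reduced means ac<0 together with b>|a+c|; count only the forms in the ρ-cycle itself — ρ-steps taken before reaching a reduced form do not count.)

D = 413, ⌊√D⌋ = 20
river: ρ → (13,19,-1)
river: ρ → (-1,19,13)
river: ρ → (13,7,-7)
river: ρ → (-7,7,13)
ρ-cycle length = 4 (tail of 0 descent steps not counted)

4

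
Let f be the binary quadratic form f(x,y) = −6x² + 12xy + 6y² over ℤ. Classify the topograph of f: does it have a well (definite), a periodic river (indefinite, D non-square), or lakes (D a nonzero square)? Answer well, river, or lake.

D = b²−4ac = 12² − 4·(-6)·6 = 288
D > 0 non-square ⇒ indefinite ⇒ periodic river

river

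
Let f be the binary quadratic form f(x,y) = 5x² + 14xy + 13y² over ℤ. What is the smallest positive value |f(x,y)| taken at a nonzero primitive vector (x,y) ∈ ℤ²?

translate: b→4 (≡14 mod 10), so (5,14,13)→(5,4,4)
flip: (5,4,4)→(4,-4,5)
translate: b→4 (≡-4 mod 8), so (4,-4,5)→(4,4,5)
reduced (well bottom): (4,4,5) with a≤c, −a<b≤a
well minimum = a = 4

4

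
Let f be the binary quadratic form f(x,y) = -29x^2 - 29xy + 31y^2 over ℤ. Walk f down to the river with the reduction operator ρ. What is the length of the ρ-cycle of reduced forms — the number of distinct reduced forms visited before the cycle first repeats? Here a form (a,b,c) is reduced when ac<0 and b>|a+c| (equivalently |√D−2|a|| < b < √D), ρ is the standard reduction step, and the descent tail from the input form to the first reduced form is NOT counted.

D = 4437, ⌊√D⌋ = 66
descent: ρ → (31,29,-29)  [lands on river]
river: ρ → (-29,29,31)
river: ρ → (31,33,-27)
river: ρ → (-27,21,37)
river: ρ → (37,53,-11)
river: ρ → (-11,57,27)
river: ρ → (27,51,-17)
river: ρ → (-17,51,27)
river: ρ → (27,57,-11)
river: ρ → (-11,53,37)
river: ρ → (37,21,-27)
river: ρ → (-27,33,31)
ρ-cycle length = 12 (tail of 1 descent step not counted)

12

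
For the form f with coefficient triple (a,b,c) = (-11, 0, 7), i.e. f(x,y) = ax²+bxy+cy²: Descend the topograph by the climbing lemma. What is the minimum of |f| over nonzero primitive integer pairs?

descent: ρ → (7,14,-4)  [lands on river]
river: ρ → (-4,10,13)
river: ρ → (13,16,-1)
river: ρ → (-1,16,13)
river: ρ → (13,10,-4)
river: ρ → (-4,14,7)
closes: descent 1, river 6
min |a| on river = 1

1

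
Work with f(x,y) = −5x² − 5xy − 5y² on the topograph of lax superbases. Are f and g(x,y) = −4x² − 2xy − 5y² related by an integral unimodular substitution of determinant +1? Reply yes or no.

D₁ = -75, D₂ = -76
discriminants differ ⇒ not SL₂(ℤ)-equivalent

no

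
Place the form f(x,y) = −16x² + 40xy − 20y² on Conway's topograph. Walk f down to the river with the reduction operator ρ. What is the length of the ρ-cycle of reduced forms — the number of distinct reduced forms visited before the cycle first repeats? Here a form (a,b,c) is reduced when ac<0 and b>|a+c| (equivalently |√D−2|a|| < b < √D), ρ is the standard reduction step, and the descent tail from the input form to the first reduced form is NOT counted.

D = 320, ⌊√D⌋ = 17
descent: ρ → (-20,0,4)
descent: ρ → (4,16,-4)  [lands on river]
river: ρ → (-4,16,4)
ρ-cycle length = 2 (tail of 2 descent steps not counted)

2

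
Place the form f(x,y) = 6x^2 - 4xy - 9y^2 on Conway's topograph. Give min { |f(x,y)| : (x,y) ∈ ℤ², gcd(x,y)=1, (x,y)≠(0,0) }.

descent: ρ → (-9,4,6)  [lands on river]
river: ρ → (6,8,-7)
river: ρ → (-7,6,7)
river: ρ → (7,8,-6)
river: ρ → (-6,4,9)
river: ρ → (9,14,-1)
river: ρ → (-1,14,9)
river: ρ → (9,4,-6)
river: ρ → (-6,8,7)
river: ρ → (7,6,-7)
river: ρ → (-7,8,6)
river: ρ → (6,4,-9)
river: ρ → (-9,14,1)
river: ρ → (1,14,-9)
closes: descent 1, river 14
min |a| on river = 1

1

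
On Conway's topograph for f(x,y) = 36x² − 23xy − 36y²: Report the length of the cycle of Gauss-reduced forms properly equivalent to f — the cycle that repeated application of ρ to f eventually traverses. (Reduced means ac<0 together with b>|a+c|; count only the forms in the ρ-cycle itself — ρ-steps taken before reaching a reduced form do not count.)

D = 5713, ⌊√D⌋ = 75
descent: ρ → (-36,23,36)  [lands on river]
river: ρ → (36,49,-23)
river: ρ → (-23,43,42)
river: ρ → (42,41,-24)
river: ρ → (-24,55,28)
river: ρ → (28,57,-22)
river: ρ → (-22,75,1)
river: ρ → (1,75,-22)
river: ρ → (-22,57,28)
river: ρ → (28,55,-24)
river: ρ → (-24,41,42)
river: ρ → (42,43,-23)
river: ρ → (-23,49,36)
river: ρ → (36,23,-36)
river: ρ → (-36,49,23)
river: ρ → (23,43,-42)
river: ρ → (-42,41,24)
river: ρ → (24,55,-28)
river: ρ → (-28,57,22)
river: ρ → (22,75,-1)
river: ρ → (-1,75,22)
river: ρ → (22,57,-28)
river: ρ → (-28,55,24)
river: ρ → (24,41,-42)
river: ρ → (-42,43,23)
river: ρ → (23,49,-36)
ρ-cycle length = 26 (tail of 1 descent step not counted)

26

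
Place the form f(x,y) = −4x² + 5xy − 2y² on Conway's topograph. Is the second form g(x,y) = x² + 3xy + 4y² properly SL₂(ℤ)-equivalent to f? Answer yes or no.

D₁ = -7, D₂ = -7
f is negative-definite; reduce −f:
−f: translate: b→3 (≡-5 mod 8), so (4,-5,2)→(4,3,1)
−f: flip: (4,3,1)→(1,-3,4)
−f: translate: b→1 (≡-3 mod 2), so (1,-3,4)→(1,1,2)
−f: reduced (well bottom): (1,1,2) with a≤c, −a<b≤a
flip sign back: reduced form of f is (-1,-1,-2)
g: translate: b→1 (≡3 mod 2), so (1,3,4)→(1,1,2)
g: reduced (well bottom): (1,1,2) with a≤c, −a<b≤a
reduced forms (-1, -1, -2) vs (1, 1, 2) ⇒ inequivalent

no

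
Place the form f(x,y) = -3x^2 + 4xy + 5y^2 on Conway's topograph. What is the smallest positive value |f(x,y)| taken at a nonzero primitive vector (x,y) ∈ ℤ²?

river: ρ → (5,6,-2)
river: ρ → (-2,6,5)
river: ρ → (5,4,-3)
river: ρ → (-3,8,1)
river: ρ → (1,8,-3)
river: ρ → (-3,4,5)
closes: descent 0, river 6
min |a| on river = 1

1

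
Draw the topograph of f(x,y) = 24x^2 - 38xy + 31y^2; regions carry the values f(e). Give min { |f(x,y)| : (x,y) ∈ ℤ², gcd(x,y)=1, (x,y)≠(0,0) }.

translate: b→10 (≡-38 mod 48), so (24,-38,31)→(24,10,17)
flip: (24,10,17)→(17,-10,24)
reduced (well bottom): (17,-10,24) with a≤c, −a<b≤a
well minimum = a = 17

17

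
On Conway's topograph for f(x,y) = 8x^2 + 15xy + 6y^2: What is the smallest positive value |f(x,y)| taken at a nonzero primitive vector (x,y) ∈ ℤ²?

descent: ρ → (6,-3,-1)
descent: ρ → (-1,5,2)  [lands on river]
river: ρ → (2,3,-3)
river: ρ → (-3,3,2)
river: ρ → (2,5,-1)
closes: descent 2, river 4
min |a| on river = 1

1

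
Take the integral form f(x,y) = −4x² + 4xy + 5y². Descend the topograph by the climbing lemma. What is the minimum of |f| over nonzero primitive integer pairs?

river: ρ → (5,6,-3)
river: ρ → (-3,6,5)
river: ρ → (5,4,-4)
river: ρ → (-4,4,5)
closes: descent 0, river 4
min |a| on river = 3

3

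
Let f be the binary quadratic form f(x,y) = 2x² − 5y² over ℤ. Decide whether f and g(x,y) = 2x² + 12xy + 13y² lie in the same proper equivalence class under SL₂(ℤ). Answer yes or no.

D₁ = 40, D₂ = 40
river cycle of f (length 6): (2, 4, -3), (-3, 2, 3), (3, 4, -2), (-2, 4, 3), (3, 2, -3), (-3, 4, 2)
river cycle of g (length 6): (2, 4, -3), (-3, 2, 3), (3, 4, -2), (-2, 4, 3), (3, 2, -3), (-3, 4, 2)
cycles coincide ⇒ equivalent

yes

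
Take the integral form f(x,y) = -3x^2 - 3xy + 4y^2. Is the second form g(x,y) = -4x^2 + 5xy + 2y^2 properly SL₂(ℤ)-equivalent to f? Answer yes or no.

D₁ = 57, D₂ = 57
river cycle of f (length 6): (4, 3, -3), (-3, 3, 4), (4, 5, -2), (-2, 7, 1), (1, 7, -2), (-2, 5, 4)
river cycle of g (length 6): (2, 7, -1), (-1, 7, 2), (2, 5, -4), (-4, 3, 3), (3, 3, -4), (-4, 5, 2)
cycles differ ⇒ inequivalent

no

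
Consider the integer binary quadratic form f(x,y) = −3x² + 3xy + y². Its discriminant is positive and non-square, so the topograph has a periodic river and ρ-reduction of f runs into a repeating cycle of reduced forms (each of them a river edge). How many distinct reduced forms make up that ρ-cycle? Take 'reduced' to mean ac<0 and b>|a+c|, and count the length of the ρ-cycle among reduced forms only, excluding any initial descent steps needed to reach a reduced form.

D = 21, ⌊√D⌋ = 4
river: ρ → (1,3,-3)
river: ρ → (-3,3,1)
ρ-cycle length = 2 (tail of 0 descent steps not counted)

2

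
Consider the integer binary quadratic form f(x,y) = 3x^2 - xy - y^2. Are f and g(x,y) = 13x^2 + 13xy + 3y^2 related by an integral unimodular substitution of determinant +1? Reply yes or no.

D₁ = 13, D₂ = 13
river cycle of f (length 2): (-1, 3, 1), (1, 3, -1)
river cycle of g (length 2): (-1, 3, 1), (1, 3, -1)
cycles coincide ⇒ equivalent

yes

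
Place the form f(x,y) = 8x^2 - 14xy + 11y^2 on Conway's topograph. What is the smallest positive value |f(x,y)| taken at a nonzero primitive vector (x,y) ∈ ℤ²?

translate: b→2 (≡-14 mod 16), so (8,-14,11)→(8,2,5)
flip: (8,2,5)→(5,-2,8)
reduced (well bottom): (5,-2,8) with a≤c, −a<b≤a
well minimum = a = 5

5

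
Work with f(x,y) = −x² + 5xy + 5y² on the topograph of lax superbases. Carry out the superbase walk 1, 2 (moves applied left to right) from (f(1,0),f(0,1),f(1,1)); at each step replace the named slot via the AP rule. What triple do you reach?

start (-1,5,9) = (f(1,0),f(0,1),f(1,1))
replace slot 1: 2·(5+9) − (-1) = 29 → (29,5,9)
replace slot 2: 2·(29+9) − 5 = 71 → (29,71,9)

29,71,9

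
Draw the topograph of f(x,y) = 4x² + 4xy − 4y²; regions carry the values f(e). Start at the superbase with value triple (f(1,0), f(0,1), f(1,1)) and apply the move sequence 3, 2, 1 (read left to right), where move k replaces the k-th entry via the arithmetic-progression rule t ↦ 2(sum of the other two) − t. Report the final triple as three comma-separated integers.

start (4,-4,4) = (f(1,0),f(0,1),f(1,1))
replace slot 3: 2·(4+(-4)) − 4 = -4 → (4,-4,-4)
replace slot 2: 2·(4+(-4)) − (-4) = 4 → (4,4,-4)
replace slot 1: 2·(4+(-4)) − 4 = -4 → (-4,4,-4)

-4,4,-4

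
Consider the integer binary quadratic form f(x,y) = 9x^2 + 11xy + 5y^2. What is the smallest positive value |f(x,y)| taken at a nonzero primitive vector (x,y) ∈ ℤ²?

translate: b→-7 (≡11 mod 18), so (9,11,5)→(9,-7,3)
flip: (9,-7,3)→(3,7,9)
translate: b→1 (≡7 mod 6), so (3,7,9)→(3,1,5)
reduced (well bottom): (3,1,5) with a≤c, −a<b≤a
well minimum = a = 3

3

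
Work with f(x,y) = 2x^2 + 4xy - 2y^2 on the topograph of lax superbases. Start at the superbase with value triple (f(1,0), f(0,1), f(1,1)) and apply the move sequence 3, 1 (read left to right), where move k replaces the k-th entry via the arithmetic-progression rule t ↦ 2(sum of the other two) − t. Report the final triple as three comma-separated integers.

start (2,-2,4) = (f(1,0),f(0,1),f(1,1))
replace slot 3: 2·(2+(-2)) − 4 = -4 → (2,-2,-4)
replace slot 1: 2·((-2)+(-4)) − 2 = -14 → (-14,-2,-4)

-14,-2,-4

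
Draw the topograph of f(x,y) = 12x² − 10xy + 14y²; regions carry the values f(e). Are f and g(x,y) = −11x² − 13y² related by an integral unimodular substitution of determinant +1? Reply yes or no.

D₁ = -572, D₂ = -572
f: reduced (well bottom): (12,-10,14) with a≤c, −a<b≤a
g is negative-definite; reduce −g:
−g: reduced (well bottom): (11,0,13) with a≤c, −a<b≤a
flip sign back: reduced form of g is (-11,0,-13)
reduced forms (12, -10, 14) vs (-11, 0, -13) ⇒ inequivalent

no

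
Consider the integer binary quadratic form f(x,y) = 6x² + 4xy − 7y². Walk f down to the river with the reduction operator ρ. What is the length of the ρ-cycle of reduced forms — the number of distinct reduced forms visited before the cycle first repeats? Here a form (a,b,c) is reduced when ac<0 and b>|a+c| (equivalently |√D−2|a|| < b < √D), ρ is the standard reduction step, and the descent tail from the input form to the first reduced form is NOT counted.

D = 184, ⌊√D⌋ = 13
river: ρ → (-7,10,3)
river: ρ → (3,8,-10)
river: ρ → (-10,12,1)
river: ρ → (1,12,-10)
river: ρ → (-10,8,3)
river: ρ → (3,10,-7)
river: ρ → (-7,4,6)
river: ρ → (6,8,-5)
river: ρ → (-5,12,2)
river: ρ → (2,12,-5)
river: ρ → (-5,8,6)
river: ρ → (6,4,-7)
ρ-cycle length = 12 (tail of 0 descent steps not counted)

12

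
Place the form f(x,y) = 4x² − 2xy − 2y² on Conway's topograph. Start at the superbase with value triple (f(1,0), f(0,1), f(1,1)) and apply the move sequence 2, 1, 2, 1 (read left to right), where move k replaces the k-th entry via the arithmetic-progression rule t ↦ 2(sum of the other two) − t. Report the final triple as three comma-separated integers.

start (4,-2,0) = (f(1,0),f(0,1),f(1,1))
replace slot 2: 2·(4+0) − (-2) = 10 → (4,10,0)
replace slot 1: 2·(10+0) − 4 = 16 → (16,10,0)
replace slot 2: 2·(16+0) − 10 = 22 → (16,22,0)
replace slot 1: 2·(22+0) − 16 = 28 → (28,22,0)

28,22,0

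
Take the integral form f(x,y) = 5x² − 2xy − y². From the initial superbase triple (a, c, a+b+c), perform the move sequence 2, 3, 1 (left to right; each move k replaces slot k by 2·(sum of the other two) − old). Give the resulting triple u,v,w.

start (5,-1,2) = (f(1,0),f(0,1),f(1,1))
replace slot 2: 2·(5+2) − (-1) = 15 → (5,15,2)
replace slot 3: 2·(5+15) − 2 = 38 → (5,15,38)
replace slot 1: 2·(15+38) − 5 = 101 → (101,15,38)

101,15,38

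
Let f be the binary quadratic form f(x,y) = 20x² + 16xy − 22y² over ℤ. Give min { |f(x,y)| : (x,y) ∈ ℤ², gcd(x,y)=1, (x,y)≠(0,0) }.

river: ρ → (-22,28,14)
river: ρ → (14,28,-22)
river: ρ → (-22,16,20)
river: ρ → (20,24,-18)
river: ρ → (-18,12,26)
river: ρ → (26,40,-4)
river: ρ → (-4,40,26)
river: ρ → (26,12,-18)
river: ρ → (-18,24,20)
river: ρ → (20,16,-22)
closes: descent 0, river 10
min |a| on river = 4

4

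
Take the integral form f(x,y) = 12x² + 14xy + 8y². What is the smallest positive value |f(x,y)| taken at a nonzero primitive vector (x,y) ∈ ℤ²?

translate: b→-10 (≡14 mod 24), so (12,14,8)→(12,-10,6)
flip: (12,-10,6)→(6,10,12)
translate: b→-2 (≡10 mod 12), so (6,10,12)→(6,-2,8)
reduced (well bottom): (6,-2,8) with a≤c, −a<b≤a
well minimum = a = 6

6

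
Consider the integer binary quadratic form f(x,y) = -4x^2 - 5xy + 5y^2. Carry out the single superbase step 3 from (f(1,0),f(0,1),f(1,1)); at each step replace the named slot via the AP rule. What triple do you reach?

start (-4,5,-4) = (f(1,0),f(0,1),f(1,1))
replace slot 3: 2·((-4)+5) − (-4) = 6 → (-4,5,6)

-4,5,6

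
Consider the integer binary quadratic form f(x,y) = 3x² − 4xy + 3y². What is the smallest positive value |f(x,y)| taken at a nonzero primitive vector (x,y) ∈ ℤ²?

translate: b→2 (≡-4 mod 6), so (3,-4,3)→(3,2,2)
flip: (3,2,2)→(2,-2,3)
translate: b→2 (≡-2 mod 4), so (2,-2,3)→(2,2,3)
reduced (well bottom): (2,2,3) with a≤c, −a<b≤a
well minimum = a = 2

2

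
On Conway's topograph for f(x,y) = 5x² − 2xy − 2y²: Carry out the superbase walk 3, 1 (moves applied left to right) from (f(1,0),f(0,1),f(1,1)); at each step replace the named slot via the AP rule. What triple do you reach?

start (5,-2,1) = (f(1,0),f(0,1),f(1,1))
replace slot 3: 2·(5+(-2)) − 1 = 5 → (5,-2,5)
replace slot 1: 2·((-2)+5) − 5 = 1 → (1,-2,5)

1,-2,5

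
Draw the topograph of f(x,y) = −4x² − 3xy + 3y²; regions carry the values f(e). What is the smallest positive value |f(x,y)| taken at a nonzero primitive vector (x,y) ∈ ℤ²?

descent: ρ → (3,3,-4)  [lands on river]
river: ρ → (-4,5,2)
river: ρ → (2,7,-1)
river: ρ → (-1,7,2)
river: ρ → (2,5,-4)
river: ρ → (-4,3,3)
closes: descent 1, river 6
min |a| on river = 1

1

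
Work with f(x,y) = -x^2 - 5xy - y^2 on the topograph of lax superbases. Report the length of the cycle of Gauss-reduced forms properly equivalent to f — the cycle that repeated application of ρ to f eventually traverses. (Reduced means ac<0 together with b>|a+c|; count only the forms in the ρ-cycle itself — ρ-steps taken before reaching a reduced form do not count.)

D = 21, ⌊√D⌋ = 4
descent: ρ → (-1,3,3)  [lands on river]
river: ρ → (3,3,-1)
ρ-cycle length = 2 (tail of 1 descent step not counted)

2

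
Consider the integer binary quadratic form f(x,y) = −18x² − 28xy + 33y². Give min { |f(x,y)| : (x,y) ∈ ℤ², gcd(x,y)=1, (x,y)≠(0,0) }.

descent: ρ → (33,28,-18)  [lands on river]
river: ρ → (-18,44,17)
river: ρ → (17,24,-38)
river: ρ → (-38,52,3)
river: ρ → (3,56,-2)
river: ρ → (-2,56,3)
river: ρ → (3,52,-38)
river: ρ → (-38,24,17)
river: ρ → (17,44,-18)
river: ρ → (-18,28,33)
river: ρ → (33,38,-13)
river: ρ → (-13,40,30)
river: ρ → (30,20,-23)
river: ρ → (-23,26,27)
river: ρ → (27,28,-22)
river: ρ → (-22,16,33)
river: ρ → (33,50,-5)
river: ρ → (-5,50,33)
river: ρ → (33,16,-22)
river: ρ → (-22,28,27)
river: ρ → (27,26,-23)
river: ρ → (-23,20,30)
river: ρ → (30,40,-13)
river: ρ → (-13,38,33)
closes: descent 1, river 24
min |a| on river = 2

2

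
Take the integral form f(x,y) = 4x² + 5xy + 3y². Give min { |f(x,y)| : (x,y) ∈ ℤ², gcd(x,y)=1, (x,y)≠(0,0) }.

translate: b→-3 (≡5 mod 8), so (4,5,3)→(4,-3,2)
flip: (4,-3,2)→(2,3,4)
translate: b→-1 (≡3 mod 4), so (2,3,4)→(2,-1,3)
reduced (well bottom): (2,-1,3) with a≤c, −a<b≤a
well minimum = a = 2

2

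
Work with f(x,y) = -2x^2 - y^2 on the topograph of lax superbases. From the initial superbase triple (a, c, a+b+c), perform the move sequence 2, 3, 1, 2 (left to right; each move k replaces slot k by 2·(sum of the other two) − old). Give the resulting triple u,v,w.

start (-2,-1,-3) = (f(1,0),f(0,1),f(1,1))
replace slot 2: 2·((-2)+(-3)) − (-1) = -9 → (-2,-9,-3)
replace slot 3: 2·((-2)+(-9)) − (-3) = -19 → (-2,-9,-19)
replace slot 1: 2·((-9)+(-19)) − (-2) = -54 → (-54,-9,-19)
replace slot 2: 2·((-54)+(-19)) − (-9) = -137 → (-54,-137,-19)

-54,-137,-19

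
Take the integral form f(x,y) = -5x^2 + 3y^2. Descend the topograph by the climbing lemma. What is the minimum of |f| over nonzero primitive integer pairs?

descent: ρ → (3,6,-2)  [lands on river]
river: ρ → (-2,6,3)
closes: descent 1, river 2
min |a| on river = 2

2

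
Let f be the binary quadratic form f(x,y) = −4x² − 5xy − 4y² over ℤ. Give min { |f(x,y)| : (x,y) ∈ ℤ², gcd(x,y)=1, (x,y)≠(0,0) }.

translate: b→-3 (≡5 mod 8), so (4,5,4)→(4,-3,3)
flip: (4,-3,3)→(3,3,4)
reduced (well bottom): (3,3,4) with a≤c, −a<b≤a
well minimum |f| = |-3| = 3 (negative-definite)

3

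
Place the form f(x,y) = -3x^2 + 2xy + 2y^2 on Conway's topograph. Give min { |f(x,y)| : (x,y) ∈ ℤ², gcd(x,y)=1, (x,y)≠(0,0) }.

river: ρ → (2,2,-3)
river: ρ → (-3,4,1)
river: ρ → (1,4,-3)
river: ρ → (-3,2,2)
closes: descent 0, river 4
min |a| on river = 1

1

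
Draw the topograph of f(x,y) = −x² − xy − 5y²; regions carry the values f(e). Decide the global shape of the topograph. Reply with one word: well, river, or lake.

D = b²−4ac = (-1)² − 4·(-1)·(-5) = -19
D < 0 ⇒ definite ⇒ every region one sign ⇒ single well

well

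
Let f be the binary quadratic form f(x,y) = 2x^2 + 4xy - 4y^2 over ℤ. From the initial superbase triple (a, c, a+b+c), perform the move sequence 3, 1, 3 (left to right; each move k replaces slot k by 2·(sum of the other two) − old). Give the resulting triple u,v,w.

start (2,-4,2) = (f(1,0),f(0,1),f(1,1))
replace slot 3: 2·(2+(-4)) − 2 = -6 → (2,-4,-6)
replace slot 1: 2·((-4)+(-6)) − 2 = -22 → (-22,-4,-6)
replace slot 3: 2·((-22)+(-4)) − (-6) = -46 → (-22,-4,-46)

-22,-4,-46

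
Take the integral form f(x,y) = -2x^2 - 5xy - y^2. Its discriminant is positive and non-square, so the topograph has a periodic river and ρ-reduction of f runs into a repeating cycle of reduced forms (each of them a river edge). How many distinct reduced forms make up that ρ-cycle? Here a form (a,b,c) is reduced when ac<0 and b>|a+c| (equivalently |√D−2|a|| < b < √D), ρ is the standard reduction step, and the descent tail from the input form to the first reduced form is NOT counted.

D = 17, ⌊√D⌋ = 4
descent: ρ → (-1,3,2)  [lands on river]
river: ρ → (2,1,-2)
river: ρ → (-2,3,1)
river: ρ → (1,3,-2)
river: ρ → (-2,1,2)
river: ρ → (2,3,-1)
ρ-cycle length = 6 (tail of 1 descent step not counted)

6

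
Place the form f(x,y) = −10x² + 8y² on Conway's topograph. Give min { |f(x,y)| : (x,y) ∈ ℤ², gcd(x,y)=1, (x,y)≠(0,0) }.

descent: ρ → (8,16,-2)  [lands on river]
river: ρ → (-2,16,8)
closes: descent 1, river 2
min |a| on river = 2

2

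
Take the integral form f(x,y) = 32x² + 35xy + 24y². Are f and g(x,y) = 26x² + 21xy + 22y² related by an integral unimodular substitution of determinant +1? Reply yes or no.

D₁ = -1847, D₂ = -1847
f: translate: b→-29 (≡35 mod 64), so (32,35,24)→(32,-29,21)
f: flip: (32,-29,21)→(21,29,32)
f: translate: b→-13 (≡29 mod 42), so (21,29,32)→(21,-13,24)
f: reduced (well bottom): (21,-13,24) with a≤c, −a<b≤a
g: flip: (26,21,22)→(22,-21,26)
g: reduced (well bottom): (22,-21,26) with a≤c, −a<b≤a
reduced forms (21, -13, 24) vs (22, -21, 26) ⇒ inequivalent

no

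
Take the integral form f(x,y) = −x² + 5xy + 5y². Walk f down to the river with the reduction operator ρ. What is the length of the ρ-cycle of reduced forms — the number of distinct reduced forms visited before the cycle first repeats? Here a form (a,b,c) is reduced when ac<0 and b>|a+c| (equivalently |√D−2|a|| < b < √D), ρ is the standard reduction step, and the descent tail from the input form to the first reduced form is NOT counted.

D = 45, ⌊√D⌋ = 6
river: ρ → (5,5,-1)
river: ρ → (-1,5,5)
ρ-cycle length = 2 (tail of 0 descent steps not counted)

2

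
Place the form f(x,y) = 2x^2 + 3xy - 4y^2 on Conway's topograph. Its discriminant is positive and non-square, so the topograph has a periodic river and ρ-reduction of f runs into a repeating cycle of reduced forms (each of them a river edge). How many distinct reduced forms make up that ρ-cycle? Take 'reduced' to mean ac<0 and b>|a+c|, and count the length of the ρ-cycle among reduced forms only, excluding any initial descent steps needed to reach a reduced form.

D = 41, ⌊√D⌋ = 6
river: ρ → (-4,5,1)
river: ρ → (1,5,-4)
river: ρ → (-4,3,2)
river: ρ → (2,5,-2)
river: ρ → (-2,3,4)
river: ρ → (4,5,-1)
river: ρ → (-1,5,4)
river: ρ → (4,3,-2)
river: ρ → (-2,5,2)
river: ρ → (2,3,-4)
ρ-cycle length = 10 (tail of 0 descent steps not counted)

10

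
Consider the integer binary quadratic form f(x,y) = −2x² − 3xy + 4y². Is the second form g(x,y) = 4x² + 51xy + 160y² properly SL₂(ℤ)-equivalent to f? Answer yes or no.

D₁ = 41, D₂ = 41
river cycle of f (length 10): (4, 3, -2), (-2, 5, 2), (2, 3, -4), (-4, 5, 1), (1, 5, -4), (-4, 3, 2), (2, 5, -2), (-2, 3, 4), (4, 5, -1), (-1, 5, 4)
river cycle of g (length 10): (4, 3, -2), (-2, 5, 2), (2, 3, -4), (-4, 5, 1), (1, 5, -4), (-4, 3, 2), (2, 5, -2), (-2, 3, 4), (4, 5, -1), (-1, 5, 4)
cycles coincide ⇒ equivalent

yes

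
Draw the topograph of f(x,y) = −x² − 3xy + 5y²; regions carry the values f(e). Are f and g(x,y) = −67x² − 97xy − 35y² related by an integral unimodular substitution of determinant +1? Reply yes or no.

D₁ = 29, D₂ = 29
river cycle of f (length 2): (-1, 5, 1), (1, 5, -1)
river cycle of g (length 2): (1, 5, -1), (-1, 5, 1)
cycles coincide ⇒ equivalent

yes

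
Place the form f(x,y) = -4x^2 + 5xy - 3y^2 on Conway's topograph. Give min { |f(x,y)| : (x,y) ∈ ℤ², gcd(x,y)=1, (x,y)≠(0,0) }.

translate: b→3 (≡-5 mod 8), so (4,-5,3)→(4,3,2)
flip: (4,3,2)→(2,-3,4)
translate: b→1 (≡-3 mod 4), so (2,-3,4)→(2,1,3)
reduced (well bottom): (2,1,3) with a≤c, −a<b≤a
well minimum |f| = |-2| = 2 (negative-definite)

2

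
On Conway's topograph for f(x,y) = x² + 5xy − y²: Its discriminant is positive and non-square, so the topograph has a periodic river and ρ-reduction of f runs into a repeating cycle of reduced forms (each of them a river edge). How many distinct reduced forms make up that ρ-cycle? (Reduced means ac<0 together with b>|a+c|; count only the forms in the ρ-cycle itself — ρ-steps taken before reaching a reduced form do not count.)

D = 29, ⌊√D⌋ = 5
river: ρ → (-1,5,1)
river: ρ → (1,5,-1)
ρ-cycle length = 2 (tail of 0 descent steps not counted)

2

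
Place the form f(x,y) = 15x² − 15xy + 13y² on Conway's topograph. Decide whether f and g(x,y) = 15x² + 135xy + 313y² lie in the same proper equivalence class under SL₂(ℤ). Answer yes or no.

D₁ = -555, D₂ = -555
f: translate: b→15 (≡-15 mod 30), so (15,-15,13)→(15,15,13)
f: flip: (15,15,13)→(13,-15,15)
f: translate: b→11 (≡-15 mod 26), so (13,-15,15)→(13,11,13)
f: reduced (well bottom): (13,11,13) with a≤c, −a<b≤a
g: translate: b→15 (≡135 mod 30), so (15,135,313)→(15,15,13)
g: flip: (15,15,13)→(13,-15,15)
g: translate: b→11 (≡-15 mod 26), so (13,-15,15)→(13,11,13)
g: reduced (well bottom): (13,11,13) with a≤c, −a<b≤a
reduced forms (13, 11, 13) vs (13, 11, 13) ⇒ equivalent

yes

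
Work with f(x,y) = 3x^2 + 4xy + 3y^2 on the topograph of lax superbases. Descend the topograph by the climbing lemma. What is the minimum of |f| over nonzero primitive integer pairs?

translate: b→-2 (≡4 mod 6), so (3,4,3)→(3,-2,2)
flip: (3,-2,2)→(2,2,3)
reduced (well bottom): (2,2,3) with a≤c, −a<b≤a
well minimum = a = 2

2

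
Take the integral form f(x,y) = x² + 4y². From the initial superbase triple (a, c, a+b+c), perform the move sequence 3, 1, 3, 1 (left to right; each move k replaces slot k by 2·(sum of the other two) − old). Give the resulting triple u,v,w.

start (1,4,5) = (f(1,0),f(0,1),f(1,1))
replace slot 3: 2·(1+4) − 5 = 5 → (1,4,5)
replace slot 1: 2·(4+5) − 1 = 17 → (17,4,5)
replace slot 3: 2·(17+4) − 5 = 37 → (17,4,37)
replace slot 1: 2·(4+37) − 17 = 65 → (65,4,37)

65,4,37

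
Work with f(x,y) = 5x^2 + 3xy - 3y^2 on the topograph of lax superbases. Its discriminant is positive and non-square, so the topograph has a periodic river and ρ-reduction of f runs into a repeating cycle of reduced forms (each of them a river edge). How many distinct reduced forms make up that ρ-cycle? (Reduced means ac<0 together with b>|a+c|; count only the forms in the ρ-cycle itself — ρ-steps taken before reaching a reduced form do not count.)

D = 69, ⌊√D⌋ = 8
river: ρ → (-3,3,5)
river: ρ → (5,7,-1)
river: ρ → (-1,7,5)
river: ρ → (5,3,-3)
ρ-cycle length = 4 (tail of 0 descent steps not counted)

4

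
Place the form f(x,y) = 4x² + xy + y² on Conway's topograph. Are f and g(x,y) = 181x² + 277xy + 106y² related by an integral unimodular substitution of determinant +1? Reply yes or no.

D₁ = -15, D₂ = -15
f: flip: (4,1,1)→(1,-1,4)
f: translate: b→1 (≡-1 mod 2), so (1,-1,4)→(1,1,4)
f: reduced (well bottom): (1,1,4) with a≤c, −a<b≤a
g: translate: b→-85 (≡277 mod 362), so (181,277,106)→(181,-85,10)
g: flip: (181,-85,10)→(10,85,181)
g: translate: b→5 (≡85 mod 20), so (10,85,181)→(10,5,1)
g: flip: (10,5,1)→(1,-5,10)
g: translate: b→1 (≡-5 mod 2), so (1,-5,10)→(1,1,4)
g: reduced (well bottom): (1,1,4) with a≤c, −a<b≤a
reduced forms (1, 1, 4) vs (1, 1, 4) ⇒ equivalent

yes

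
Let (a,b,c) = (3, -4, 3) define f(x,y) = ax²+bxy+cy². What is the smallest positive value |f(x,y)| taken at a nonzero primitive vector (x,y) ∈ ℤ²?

translate: b→2 (≡-4 mod 6), so (3,-4,3)→(3,2,2)
flip: (3,2,2)→(2,-2,3)
translate: b→2 (≡-2 mod 4), so (2,-2,3)→(2,2,3)
reduced (well bottom): (2,2,3) with a≤c, −a<b≤a
well minimum = a = 2

2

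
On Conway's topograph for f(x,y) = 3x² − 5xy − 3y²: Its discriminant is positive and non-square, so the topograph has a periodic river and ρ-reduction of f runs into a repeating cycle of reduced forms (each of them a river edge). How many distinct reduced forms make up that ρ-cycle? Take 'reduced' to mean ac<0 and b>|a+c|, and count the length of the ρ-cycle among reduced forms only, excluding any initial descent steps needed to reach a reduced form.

D = 61, ⌊√D⌋ = 7
descent: ρ → (-3,5,3)  [lands on river]
river: ρ → (3,7,-1)
river: ρ → (-1,7,3)
river: ρ → (3,5,-3)
river: ρ → (-3,7,1)
river: ρ → (1,7,-3)
ρ-cycle length = 6 (tail of 1 descent step not counted)

6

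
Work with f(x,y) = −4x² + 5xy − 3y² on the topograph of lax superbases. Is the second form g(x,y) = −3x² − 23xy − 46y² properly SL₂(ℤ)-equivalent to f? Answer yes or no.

D₁ = -23, D₂ = -23
f is negative-definite; reduce −f:
−f: translate: b→3 (≡-5 mod 8), so (4,-5,3)→(4,3,2)
−f: flip: (4,3,2)→(2,-3,4)
−f: translate: b→1 (≡-3 mod 4), so (2,-3,4)→(2,1,3)
−f: reduced (well bottom): (2,1,3) with a≤c, −a<b≤a
flip sign back: reduced form of f is (-2,-1,-3)
g is negative-definite; reduce −g:
−g: translate: b→-1 (≡23 mod 6), so (3,23,46)→(3,-1,2)
−g: flip: (3,-1,2)→(2,1,3)
−g: reduced (well bottom): (2,1,3) with a≤c, −a<b≤a
flip sign back: reduced form of g is (-2,-1,-3)
reduced forms (-2, -1, -3) vs (-2, -1, -3) ⇒ equivalent

yes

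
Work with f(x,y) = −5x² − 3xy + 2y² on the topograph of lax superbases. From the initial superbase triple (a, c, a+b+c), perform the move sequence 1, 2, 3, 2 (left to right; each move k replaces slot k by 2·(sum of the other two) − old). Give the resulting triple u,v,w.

start (-5,2,-6) = (f(1,0),f(0,1),f(1,1))
replace slot 1: 2·(2+(-6)) − (-5) = -3 → (-3,2,-6)
replace slot 2: 2·((-3)+(-6)) − 2 = -20 → (-3,-20,-6)
replace slot 3: 2·((-3)+(-20)) − (-6) = -40 → (-3,-20,-40)
replace slot 2: 2·((-3)+(-40)) − (-20) = -66 → (-3,-66,-40)

-3,-66,-40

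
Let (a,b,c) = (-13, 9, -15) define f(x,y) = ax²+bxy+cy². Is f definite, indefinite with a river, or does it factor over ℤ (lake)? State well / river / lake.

D = b²−4ac = 9² − 4·(-13)·(-15) = -699
D < 0 ⇒ definite ⇒ every region one sign ⇒ single well

well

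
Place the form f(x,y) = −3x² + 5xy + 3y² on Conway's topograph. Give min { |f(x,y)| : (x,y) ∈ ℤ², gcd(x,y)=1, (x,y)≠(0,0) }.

river: ρ → (3,7,-1)
river: ρ → (-1,7,3)
river: ρ → (3,5,-3)
river: ρ → (-3,7,1)
river: ρ → (1,7,-3)
river: ρ → (-3,5,3)
closes: descent 0, river 6
min |a| on river = 1

1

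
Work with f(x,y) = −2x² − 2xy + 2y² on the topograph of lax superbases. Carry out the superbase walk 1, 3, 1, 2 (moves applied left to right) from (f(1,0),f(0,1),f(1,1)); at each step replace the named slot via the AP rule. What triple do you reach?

start (-2,2,-2) = (f(1,0),f(0,1),f(1,1))
replace slot 1: 2·(2+(-2)) − (-2) = 2 → (2,2,-2)
replace slot 3: 2·(2+2) − (-2) = 10 → (2,2,10)
replace slot 1: 2·(2+10) − 2 = 22 → (22,2,10)
replace slot 2: 2·(22+10) − 2 = 62 → (22,62,10)

22,62,10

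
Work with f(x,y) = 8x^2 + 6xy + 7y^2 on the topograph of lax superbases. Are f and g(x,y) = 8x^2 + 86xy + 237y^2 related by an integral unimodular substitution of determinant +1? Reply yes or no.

D₁ = -188, D₂ = -188
f: flip: (8,6,7)→(7,-6,8)
f: reduced (well bottom): (7,-6,8) with a≤c, −a<b≤a
g: translate: b→6 (≡86 mod 16), so (8,86,237)→(8,6,7)
g: flip: (8,6,7)→(7,-6,8)
g: reduced (well bottom): (7,-6,8) with a≤c, −a<b≤a
reduced forms (7, -6, 8) vs (7, -6, 8) ⇒ equivalent

yes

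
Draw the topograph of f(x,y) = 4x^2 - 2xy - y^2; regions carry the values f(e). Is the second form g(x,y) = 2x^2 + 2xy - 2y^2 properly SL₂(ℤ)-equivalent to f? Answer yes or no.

D₁ = 20, D₂ = 20
river cycle of f (length 2): (-1, 4, 1), (1, 4, -1)
river cycle of g (length 2): (-2, 2, 2), (2, 2, -2)
cycles differ ⇒ inequivalent

no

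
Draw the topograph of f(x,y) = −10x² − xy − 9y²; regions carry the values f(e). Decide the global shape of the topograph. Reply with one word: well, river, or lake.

D = b²−4ac = (-1)² − 4·(-10)·(-9) = -359
D < 0 ⇒ definite ⇒ every region one sign ⇒ single well

well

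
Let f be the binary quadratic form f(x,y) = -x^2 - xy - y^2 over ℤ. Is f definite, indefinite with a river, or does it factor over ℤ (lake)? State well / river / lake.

D = b²−4ac = (-1)² − 4·(-1)·(-1) = -3
D < 0 ⇒ definite ⇒ every region one sign ⇒ single well

well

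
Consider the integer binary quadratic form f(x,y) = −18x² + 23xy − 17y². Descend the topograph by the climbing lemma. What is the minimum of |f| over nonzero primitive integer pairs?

translate: b→13 (≡-23 mod 36), so (18,-23,17)→(18,13,12)
flip: (18,13,12)→(12,-13,18)
translate: b→11 (≡-13 mod 24), so (12,-13,18)→(12,11,17)
reduced (well bottom): (12,11,17) with a≤c, −a<b≤a
well minimum |f| = |-12| = 12 (negative-definite)

12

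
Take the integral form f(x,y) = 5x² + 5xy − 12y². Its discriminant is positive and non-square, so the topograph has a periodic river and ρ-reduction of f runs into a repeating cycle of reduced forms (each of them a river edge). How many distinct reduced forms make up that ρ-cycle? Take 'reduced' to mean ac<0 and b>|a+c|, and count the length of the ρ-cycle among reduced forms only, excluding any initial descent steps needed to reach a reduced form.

D = 265, ⌊√D⌋ = 16
descent: ρ → (-12,-5,5)
descent: ρ → (5,15,-2)  [lands on river]
river: ρ → (-2,13,12)
river: ρ → (12,11,-3)
river: ρ → (-3,13,8)
river: ρ → (8,3,-8)
river: ρ → (-8,13,3)
river: ρ → (3,11,-12)
river: ρ → (-12,13,2)
river: ρ → (2,15,-5)
river: ρ → (-5,15,2)
river: ρ → (2,13,-12)
river: ρ → (-12,11,3)
river: ρ → (3,13,-8)
river: ρ → (-8,3,8)
river: ρ → (8,13,-3)
river: ρ → (-3,11,12)
river: ρ → (12,13,-2)
river: ρ → (-2,15,5)
ρ-cycle length = 18 (tail of 2 descent steps not counted)

18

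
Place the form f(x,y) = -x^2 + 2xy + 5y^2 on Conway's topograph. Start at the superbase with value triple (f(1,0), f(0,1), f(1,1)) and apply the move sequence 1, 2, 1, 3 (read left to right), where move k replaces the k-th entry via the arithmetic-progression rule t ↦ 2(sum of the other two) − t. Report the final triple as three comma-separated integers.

start (-1,5,6) = (f(1,0),f(0,1),f(1,1))
replace slot 1: 2·(5+6) − (-1) = 23 → (23,5,6)
replace slot 2: 2·(23+6) − 5 = 53 → (23,53,6)
replace slot 1: 2·(53+6) − 23 = 95 → (95,53,6)
replace slot 3: 2·(95+53) − 6 = 290 → (95,53,290)

95,53,290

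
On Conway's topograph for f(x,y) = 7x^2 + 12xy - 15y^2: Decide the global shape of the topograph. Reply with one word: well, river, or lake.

D = b²−4ac = 12² − 4·7·(-15) = 564
D > 0 non-square ⇒ indefinite ⇒ periodic river

river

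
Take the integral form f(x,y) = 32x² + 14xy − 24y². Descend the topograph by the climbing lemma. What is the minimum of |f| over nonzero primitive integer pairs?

river: ρ → (-24,34,22)
river: ρ → (22,54,-4)
river: ρ → (-4,50,48)
river: ρ → (48,46,-6)
river: ρ → (-6,50,32)
river: ρ → (32,14,-24)
closes: descent 0, river 6
min |a| on river = 4

4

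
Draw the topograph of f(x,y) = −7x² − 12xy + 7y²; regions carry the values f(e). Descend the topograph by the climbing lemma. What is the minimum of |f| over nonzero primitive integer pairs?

descent: ρ → (7,12,-7)  [lands on river]
river: ρ → (-7,16,3)
river: ρ → (3,14,-12)
river: ρ → (-12,10,5)
river: ρ → (5,10,-12)
river: ρ → (-12,14,3)
river: ρ → (3,16,-7)
river: ρ → (-7,12,7)
river: ρ → (7,16,-3)
river: ρ → (-3,14,12)
river: ρ → (12,10,-5)
river: ρ → (-5,10,12)
river: ρ → (12,14,-3)
river: ρ → (-3,16,7)
closes: descent 1, river 14
min |a| on river = 3

3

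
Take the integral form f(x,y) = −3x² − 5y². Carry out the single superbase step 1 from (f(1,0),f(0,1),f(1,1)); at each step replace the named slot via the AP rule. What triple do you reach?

start (-3,-5,-8) = (f(1,0),f(0,1),f(1,1))
replace slot 1: 2·((-5)+(-8)) − (-3) = -23 → (-23,-5,-8)

-23,-5,-8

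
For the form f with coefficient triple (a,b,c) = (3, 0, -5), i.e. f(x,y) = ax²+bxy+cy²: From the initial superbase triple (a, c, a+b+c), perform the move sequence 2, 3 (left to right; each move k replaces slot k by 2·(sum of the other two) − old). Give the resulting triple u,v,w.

start (3,-5,-2) = (f(1,0),f(0,1),f(1,1))
replace slot 2: 2·(3+(-2)) − (-5) = 7 → (3,7,-2)
replace slot 3: 2·(3+7) − (-2) = 22 → (3,7,22)

3,7,22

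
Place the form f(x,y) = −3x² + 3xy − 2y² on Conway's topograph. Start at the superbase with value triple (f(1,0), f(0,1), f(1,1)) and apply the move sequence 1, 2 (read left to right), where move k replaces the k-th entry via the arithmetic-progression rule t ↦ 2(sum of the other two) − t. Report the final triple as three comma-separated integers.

start (-3,-2,-2) = (f(1,0),f(0,1),f(1,1))
replace slot 1: 2·((-2)+(-2)) − (-3) = -5 → (-5,-2,-2)
replace slot 2: 2·((-5)+(-2)) − (-2) = -12 → (-5,-12,-2)

-5,-12,-2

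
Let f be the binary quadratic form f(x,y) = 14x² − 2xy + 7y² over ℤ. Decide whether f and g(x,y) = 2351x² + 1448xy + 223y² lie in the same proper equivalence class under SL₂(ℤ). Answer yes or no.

D₁ = -388, D₂ = -388
f: flip: (14,-2,7)→(7,2,14)
f: reduced (well bottom): (7,2,14) with a≤c, −a<b≤a
g: flip: (2351,1448,223)→(223,-1448,2351)
g: translate: b→-110 (≡-1448 mod 446), so (223,-1448,2351)→(223,-110,14)
g: flip: (223,-110,14)→(14,110,223)
g: translate: b→-2 (≡110 mod 28), so (14,110,223)→(14,-2,7)
g: flip: (14,-2,7)→(7,2,14)
g: reduced (well bottom): (7,2,14) with a≤c, −a<b≤a
reduced forms (7, 2, 14) vs (7, 2, 14) ⇒ equivalent

yes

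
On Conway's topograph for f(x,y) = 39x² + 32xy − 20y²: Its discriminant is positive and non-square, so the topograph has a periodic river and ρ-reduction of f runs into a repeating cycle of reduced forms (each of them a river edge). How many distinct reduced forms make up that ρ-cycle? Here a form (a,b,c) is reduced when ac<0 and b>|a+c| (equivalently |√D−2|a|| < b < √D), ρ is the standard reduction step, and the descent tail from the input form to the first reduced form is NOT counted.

D = 4144, ⌊√D⌋ = 64
river: ρ → (-20,48,23)
river: ρ → (23,44,-24)
river: ρ → (-24,52,15)
river: ρ → (15,38,-45)
river: ρ → (-45,52,8)
river: ρ → (8,60,-17)
river: ρ → (-17,42,35)
river: ρ → (35,28,-24)
river: ρ → (-24,20,39)
river: ρ → (39,58,-5)
river: ρ → (-5,62,15)
river: ρ → (15,58,-13)
river: ρ → (-13,46,39)
river: ρ → (39,32,-20)
ρ-cycle length = 14 (tail of 0 descent steps not counted)

14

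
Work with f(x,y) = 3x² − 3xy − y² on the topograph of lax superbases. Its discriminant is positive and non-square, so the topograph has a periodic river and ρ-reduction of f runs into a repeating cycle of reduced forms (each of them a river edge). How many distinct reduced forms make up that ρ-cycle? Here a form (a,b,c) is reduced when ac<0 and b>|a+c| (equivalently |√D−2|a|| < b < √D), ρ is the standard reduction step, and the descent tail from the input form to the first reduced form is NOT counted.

D = 21, ⌊√D⌋ = 4
descent: ρ → (-1,3,3)  [lands on river]
river: ρ → (3,3,-1)
ρ-cycle length = 2 (tail of 1 descent step not counted)

2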